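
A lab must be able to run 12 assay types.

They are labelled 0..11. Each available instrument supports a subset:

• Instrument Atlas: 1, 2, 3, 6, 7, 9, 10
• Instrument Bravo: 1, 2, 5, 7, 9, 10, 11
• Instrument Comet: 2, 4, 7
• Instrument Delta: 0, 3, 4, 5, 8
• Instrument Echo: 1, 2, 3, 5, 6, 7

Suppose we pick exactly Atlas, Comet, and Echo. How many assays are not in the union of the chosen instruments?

3

Union of Atlas, Comet, Echo = {1, 2, 3, 4, 5, 6, 7, 9, 10}.
Not covered: 0, 8, 11 — 3 assays.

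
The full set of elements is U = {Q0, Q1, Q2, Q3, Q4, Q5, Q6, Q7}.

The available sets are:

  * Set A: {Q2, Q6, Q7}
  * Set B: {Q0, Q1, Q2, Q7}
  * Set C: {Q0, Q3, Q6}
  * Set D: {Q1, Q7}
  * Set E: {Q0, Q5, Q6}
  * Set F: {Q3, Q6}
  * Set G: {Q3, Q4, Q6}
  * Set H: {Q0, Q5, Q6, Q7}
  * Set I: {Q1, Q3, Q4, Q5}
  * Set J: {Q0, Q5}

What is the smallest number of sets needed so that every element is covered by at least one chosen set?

3

B, C, and I cover everything between them: the union {Q0, Q1, Q2, Q3, Q4, Q5, Q6, Q7} is all of U.
No 2 of the 10 sets cover everything (all 45 combinations miss at least one element), so 3 is optimal.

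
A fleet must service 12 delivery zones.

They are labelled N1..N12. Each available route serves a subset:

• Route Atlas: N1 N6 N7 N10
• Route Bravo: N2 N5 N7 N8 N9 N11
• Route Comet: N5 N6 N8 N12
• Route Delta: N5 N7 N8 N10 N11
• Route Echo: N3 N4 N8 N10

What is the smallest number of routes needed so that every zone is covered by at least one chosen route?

4

Atlas and Bravo and Comet and Echo together: Atlas ∪ Bravo ∪ Comet ∪ Echo = {N1, N2, N3, N4, N5, N6, N7, N8, N9, N10, N11, N12} — every zone is covered.
No 3 of the 5 routes cover everything (all 10 combinations miss at least one zone), so 4 is optimal.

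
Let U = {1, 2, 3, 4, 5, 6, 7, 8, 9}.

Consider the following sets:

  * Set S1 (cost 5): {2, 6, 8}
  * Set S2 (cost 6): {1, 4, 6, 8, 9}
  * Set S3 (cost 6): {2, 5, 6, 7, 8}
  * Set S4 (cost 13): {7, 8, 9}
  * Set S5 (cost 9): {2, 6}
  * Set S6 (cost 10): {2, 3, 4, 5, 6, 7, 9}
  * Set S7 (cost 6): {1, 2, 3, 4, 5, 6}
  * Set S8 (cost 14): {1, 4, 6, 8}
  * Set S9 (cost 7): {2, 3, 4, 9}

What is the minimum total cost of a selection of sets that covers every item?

16

S2, S6 together cover every item (S2 ∪ S6 = {1, 2, 3, 4, 5, 6, 7, 8, 9}); total cost 6 + 10 = 16.
The greedy pick S7, S2, S3 costs 18; no covering selection beats 16.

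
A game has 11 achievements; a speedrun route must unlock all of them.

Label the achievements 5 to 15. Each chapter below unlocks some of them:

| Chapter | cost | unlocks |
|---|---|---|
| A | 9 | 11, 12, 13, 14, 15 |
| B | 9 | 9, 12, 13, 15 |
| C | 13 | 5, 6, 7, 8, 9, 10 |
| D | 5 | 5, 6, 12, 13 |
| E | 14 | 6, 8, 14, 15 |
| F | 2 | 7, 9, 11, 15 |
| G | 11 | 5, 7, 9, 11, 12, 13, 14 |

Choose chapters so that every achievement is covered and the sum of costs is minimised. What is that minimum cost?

22

A, C together cover every achievement (A ∪ C = {5, 6, 7, 8, 9, 10, 11, 12, 13, 14, 15}); total cost 9 + 13 = 22.
The greedy pick F, D, C, A costs 29; no covering selection beats 22.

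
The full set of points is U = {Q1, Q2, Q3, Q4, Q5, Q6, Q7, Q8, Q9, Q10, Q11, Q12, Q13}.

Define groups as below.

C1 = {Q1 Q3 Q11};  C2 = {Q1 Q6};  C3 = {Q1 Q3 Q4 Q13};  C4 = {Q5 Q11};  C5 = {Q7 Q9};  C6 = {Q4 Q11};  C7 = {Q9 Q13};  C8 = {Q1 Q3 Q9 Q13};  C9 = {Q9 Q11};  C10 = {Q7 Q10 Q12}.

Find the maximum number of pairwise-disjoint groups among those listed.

4

C2, C4, C7, C10 are pairwise disjoint (C2={Q1,Q6}; C4={Q5,Q11}; C7={Q9,Q13}; C10={Q7,Q10,Q12}).
Every remaining group overlaps one of these, and no 5 of the listed groups are pairwise disjoint, so 4 is the maximum.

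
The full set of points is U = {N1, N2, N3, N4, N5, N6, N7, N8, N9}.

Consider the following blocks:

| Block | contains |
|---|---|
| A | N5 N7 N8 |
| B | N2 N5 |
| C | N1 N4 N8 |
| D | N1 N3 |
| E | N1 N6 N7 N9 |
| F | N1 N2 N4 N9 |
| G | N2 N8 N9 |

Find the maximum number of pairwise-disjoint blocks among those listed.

2

A, D are pairwise disjoint (A={N5,N7,N8}; D={N1,N3}).
Every remaining block overlaps one of these, and no 3 of the listed blocks are pairwise disjoint, so 2 is the maximum.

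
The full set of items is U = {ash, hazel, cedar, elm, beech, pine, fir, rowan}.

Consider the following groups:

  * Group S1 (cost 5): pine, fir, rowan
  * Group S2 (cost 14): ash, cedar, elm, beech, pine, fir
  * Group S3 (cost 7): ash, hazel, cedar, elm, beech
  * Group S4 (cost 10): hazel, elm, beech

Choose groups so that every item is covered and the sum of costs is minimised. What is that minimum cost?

S1, S3 together cover every item (S1 ∪ S3 = {ash, hazel, cedar, elm, beech, pine, fir, rowan}); total cost 5 + 7 = 12.
No covering selection has total cost below 12.

12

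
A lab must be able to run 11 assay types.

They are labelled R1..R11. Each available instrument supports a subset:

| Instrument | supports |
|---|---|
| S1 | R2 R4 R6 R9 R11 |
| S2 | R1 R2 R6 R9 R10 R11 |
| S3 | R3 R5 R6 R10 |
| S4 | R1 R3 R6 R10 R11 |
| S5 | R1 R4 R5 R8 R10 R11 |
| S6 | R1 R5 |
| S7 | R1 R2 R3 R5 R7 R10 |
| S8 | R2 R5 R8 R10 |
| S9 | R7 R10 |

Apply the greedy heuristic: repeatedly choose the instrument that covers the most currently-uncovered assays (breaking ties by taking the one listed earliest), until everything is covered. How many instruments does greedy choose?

Greedy: pick S2 (covers 6 new) → pick S5 (covers 3 new) → pick S7 (covers 2 new). Total picks: 3.

3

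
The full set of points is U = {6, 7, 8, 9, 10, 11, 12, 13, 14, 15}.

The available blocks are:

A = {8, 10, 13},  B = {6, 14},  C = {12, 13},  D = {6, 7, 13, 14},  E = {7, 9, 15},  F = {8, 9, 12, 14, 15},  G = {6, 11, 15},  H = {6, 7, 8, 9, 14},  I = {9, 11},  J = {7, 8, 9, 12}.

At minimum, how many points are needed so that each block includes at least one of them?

3

T = {6, 9, 13} meets every block (each contains at least one member of T), and |T| = 3.
The blocks B, C, I are pairwise disjoint, so any hitting set needs a separate point for each — at least 3. Hence 3 is optimal.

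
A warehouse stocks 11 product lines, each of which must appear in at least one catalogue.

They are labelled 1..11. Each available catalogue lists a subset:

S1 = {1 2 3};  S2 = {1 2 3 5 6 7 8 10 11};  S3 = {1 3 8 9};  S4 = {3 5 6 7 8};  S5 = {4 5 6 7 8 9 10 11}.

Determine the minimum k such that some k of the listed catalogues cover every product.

Take {S1, S5}. Their union is {1, 2, 3, 4, 5, 6, 7, 8, 9, 10, 11}, which is all 11 products.
No single catalogue has all 11 products (the largest, S2, has 9), so 2 is optimal.

2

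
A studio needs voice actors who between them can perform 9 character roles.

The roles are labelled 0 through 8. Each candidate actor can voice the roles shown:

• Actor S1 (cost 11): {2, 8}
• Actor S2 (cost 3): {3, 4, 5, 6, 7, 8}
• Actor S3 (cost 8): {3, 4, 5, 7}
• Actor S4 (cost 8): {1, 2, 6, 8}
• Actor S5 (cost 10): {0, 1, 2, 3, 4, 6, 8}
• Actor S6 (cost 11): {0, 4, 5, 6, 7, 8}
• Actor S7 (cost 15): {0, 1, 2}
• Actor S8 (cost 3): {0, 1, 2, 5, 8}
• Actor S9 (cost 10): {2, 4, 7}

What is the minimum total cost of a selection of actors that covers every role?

S2, S8 together cover every role (S2 ∪ S8 = {0, 1, 2, 3, 4, 5, 6, 7, 8}); total cost 3 + 3 = 6.
No covering selection has total cost below 6.

6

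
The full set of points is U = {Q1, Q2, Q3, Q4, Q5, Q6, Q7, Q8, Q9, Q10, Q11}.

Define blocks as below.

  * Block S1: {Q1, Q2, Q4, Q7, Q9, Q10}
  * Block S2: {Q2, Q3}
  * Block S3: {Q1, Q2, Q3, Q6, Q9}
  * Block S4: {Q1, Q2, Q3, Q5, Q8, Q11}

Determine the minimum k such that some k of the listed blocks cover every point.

S1, S3, and S4 cover everything between them: the union {Q1, Q2, Q3, Q4, Q5, Q6, Q7, Q8, Q9, Q10, Q11} is all of U.
Only S1 contains Q4, so S1 is forced; the remaining 5 points need at least 2 more blocks (each remaining block adds at most 4) — so at least 3 blocks are needed, and 3 is optimal.

3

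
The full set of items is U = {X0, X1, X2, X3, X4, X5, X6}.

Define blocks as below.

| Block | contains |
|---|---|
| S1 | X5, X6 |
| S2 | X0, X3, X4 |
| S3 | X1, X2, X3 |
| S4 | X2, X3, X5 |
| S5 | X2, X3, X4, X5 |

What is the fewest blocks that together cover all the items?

S1, S2, and S3 cover everything between them: the union {X0, X1, X2, X3, X4, X5, X6} is all of U.
Only S2 contains X0, so S2 is forced; the remaining 4 items need at least 2 more blocks (each remaining block adds at most 2) — so at least 3 blocks are needed, and 3 is optimal.

3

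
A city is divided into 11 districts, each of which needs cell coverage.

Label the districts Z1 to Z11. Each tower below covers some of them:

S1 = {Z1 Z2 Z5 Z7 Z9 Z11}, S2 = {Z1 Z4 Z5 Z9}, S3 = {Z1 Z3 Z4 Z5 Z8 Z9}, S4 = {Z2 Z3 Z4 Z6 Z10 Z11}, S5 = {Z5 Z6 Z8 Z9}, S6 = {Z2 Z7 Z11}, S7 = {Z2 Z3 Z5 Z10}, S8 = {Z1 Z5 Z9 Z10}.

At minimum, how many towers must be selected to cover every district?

Take {S1, S4, S5}. Their union is {Z1, Z2, Z3, Z4, Z5, Z6, Z7, Z8, Z9, Z10, Z11}, which is all 11 districts.
No 2 of the 8 towers cover everything (all 28 combinations miss at least one district), so 3 is optimal.

3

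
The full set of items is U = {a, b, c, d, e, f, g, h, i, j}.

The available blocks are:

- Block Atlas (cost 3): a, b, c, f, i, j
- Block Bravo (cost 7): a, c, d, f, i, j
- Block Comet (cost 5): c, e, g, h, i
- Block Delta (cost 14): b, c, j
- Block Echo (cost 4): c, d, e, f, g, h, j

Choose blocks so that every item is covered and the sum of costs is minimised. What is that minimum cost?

7

Atlas, Echo together cover every item (Atlas ∪ Echo = {a, b, c, d, e, f, g, h, i, j}); total cost 3 + 4 = 7.
No covering selection has total cost below 7.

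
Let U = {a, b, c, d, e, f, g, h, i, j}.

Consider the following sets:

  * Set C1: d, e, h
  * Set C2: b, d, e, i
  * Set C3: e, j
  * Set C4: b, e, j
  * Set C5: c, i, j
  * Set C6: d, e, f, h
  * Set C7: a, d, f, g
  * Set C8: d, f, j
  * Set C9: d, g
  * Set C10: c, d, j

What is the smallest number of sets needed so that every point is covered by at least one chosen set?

4

C2, C6, C7, and C10 cover everything between them: the union {a, b, c, d, e, f, g, h, i, j} is all of U.
No 3 of the 10 sets cover everything (all 120 combinations miss at least one point), so 4 is optimal.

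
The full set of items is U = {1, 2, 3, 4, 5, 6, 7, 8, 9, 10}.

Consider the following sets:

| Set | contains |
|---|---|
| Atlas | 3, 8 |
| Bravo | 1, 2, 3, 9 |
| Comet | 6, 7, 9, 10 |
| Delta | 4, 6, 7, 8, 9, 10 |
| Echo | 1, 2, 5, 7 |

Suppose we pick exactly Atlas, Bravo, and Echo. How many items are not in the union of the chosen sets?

3

Union of Atlas, Bravo, Echo = {1, 2, 3, 5, 7, 8, 9}.
Not covered: 4, 6, 10 — 3 items.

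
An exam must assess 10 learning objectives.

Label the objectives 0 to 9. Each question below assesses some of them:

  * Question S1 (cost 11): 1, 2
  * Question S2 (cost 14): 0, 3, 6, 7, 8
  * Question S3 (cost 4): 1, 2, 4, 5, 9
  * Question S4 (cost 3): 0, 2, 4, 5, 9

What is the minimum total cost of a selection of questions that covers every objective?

18

S2, S3 together cover every objective (S2 ∪ S3 = {0, 1, 2, 3, 4, 5, 6, 7, 8, 9}); total cost 14 + 4 = 18.
The greedy pick S4, S2, S3 costs 21; no covering selection beats 18.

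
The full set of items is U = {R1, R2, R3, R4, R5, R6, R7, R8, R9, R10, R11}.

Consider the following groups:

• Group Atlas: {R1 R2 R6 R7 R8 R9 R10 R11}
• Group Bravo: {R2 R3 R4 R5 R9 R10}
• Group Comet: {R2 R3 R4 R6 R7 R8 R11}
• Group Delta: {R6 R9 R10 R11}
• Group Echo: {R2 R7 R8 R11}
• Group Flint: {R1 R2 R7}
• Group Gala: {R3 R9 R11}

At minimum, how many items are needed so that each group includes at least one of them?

The 2 items {R7, R9} hit every group.
The groups Delta, Flint are pairwise disjoint, so any hitting set needs a separate item for each — at least 2. Hence 2 is optimal.

2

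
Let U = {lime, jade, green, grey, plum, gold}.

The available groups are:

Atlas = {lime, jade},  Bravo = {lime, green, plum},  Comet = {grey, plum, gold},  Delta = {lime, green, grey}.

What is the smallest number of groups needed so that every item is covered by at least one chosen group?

Atlas, Bravo, and Comet cover everything between them: the union {lime, jade, green, grey, plum, gold} is all of U.
Only Atlas contains jade, so Atlas is forced; the remaining 4 items need at least 2 more groups (each remaining group adds at most 3) — so at least 3 groups are needed, and 3 is optimal.

3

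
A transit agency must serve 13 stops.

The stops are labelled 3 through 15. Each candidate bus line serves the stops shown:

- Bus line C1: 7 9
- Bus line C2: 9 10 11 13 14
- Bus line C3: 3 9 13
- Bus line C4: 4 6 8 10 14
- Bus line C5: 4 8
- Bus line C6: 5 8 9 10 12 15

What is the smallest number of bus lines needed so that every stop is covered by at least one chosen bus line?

5

Take {C1, C2, C3, C4, C6}. Their union is {3, 4, 5, 6, 7, 8, 9, 10, 11, 12, 13, 14, 15}, which is all 13 stops.
No 4 of the 6 bus lines cover everything (all 15 combinations miss at least one stop), so 5 is optimal.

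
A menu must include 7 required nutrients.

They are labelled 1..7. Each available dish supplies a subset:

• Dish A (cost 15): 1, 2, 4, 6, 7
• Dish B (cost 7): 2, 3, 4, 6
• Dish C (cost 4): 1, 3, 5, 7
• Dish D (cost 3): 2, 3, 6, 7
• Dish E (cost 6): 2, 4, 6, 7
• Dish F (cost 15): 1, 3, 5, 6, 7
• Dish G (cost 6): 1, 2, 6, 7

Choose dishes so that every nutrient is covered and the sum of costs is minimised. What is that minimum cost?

10

C, E together cover every nutrient (C ∪ E = {1, 2, 3, 4, 5, 6, 7}); total cost 4 + 6 = 10.
The greedy pick D, C, E costs 13; no covering selection beats 10.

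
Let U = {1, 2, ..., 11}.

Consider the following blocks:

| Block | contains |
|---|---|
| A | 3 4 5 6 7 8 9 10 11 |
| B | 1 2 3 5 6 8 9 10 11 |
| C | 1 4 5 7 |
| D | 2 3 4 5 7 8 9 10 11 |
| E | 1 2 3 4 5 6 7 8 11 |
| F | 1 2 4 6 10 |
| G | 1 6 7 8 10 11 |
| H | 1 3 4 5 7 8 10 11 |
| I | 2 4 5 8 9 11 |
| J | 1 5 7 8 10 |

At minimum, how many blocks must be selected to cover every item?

A and E together: A ∪ E = {1, 2, 3, 4, 5, 6, 7, 8, 9, 10, 11} — every item is covered.
No single block has all 11 items (the largest, A, has 9), so 2 is optimal.

2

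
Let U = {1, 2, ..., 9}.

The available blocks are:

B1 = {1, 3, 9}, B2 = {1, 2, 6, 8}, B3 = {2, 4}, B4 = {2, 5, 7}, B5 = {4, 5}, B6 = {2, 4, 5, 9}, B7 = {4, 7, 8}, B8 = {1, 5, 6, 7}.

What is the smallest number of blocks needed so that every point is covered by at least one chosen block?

Take {B1, B2, B5, B8}. Their union is {1, 2, 3, 4, 5, 6, 7, 8, 9}, which is all 9 points.
No 3 of the 8 blocks cover everything (all 56 combinations miss at least one point), so 4 is optimal.

4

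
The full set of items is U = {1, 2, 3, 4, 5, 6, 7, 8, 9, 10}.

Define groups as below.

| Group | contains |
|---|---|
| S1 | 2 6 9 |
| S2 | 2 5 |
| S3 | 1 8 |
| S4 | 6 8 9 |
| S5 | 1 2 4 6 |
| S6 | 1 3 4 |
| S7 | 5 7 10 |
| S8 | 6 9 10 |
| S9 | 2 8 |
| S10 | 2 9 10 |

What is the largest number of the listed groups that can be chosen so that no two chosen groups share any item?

S2, S4, S6 are pairwise disjoint (S2={2,5}; S4={6,8,9}; S6={1,3,4}).
Every remaining group overlaps one of these, and no 4 of the listed groups are pairwise disjoint, so 3 is the maximum.

3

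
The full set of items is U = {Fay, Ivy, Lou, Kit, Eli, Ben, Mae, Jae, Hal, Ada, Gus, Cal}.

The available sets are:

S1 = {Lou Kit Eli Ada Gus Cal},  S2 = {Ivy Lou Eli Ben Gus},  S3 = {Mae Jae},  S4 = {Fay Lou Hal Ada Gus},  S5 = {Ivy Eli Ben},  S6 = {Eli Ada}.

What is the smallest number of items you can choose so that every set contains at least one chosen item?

3

Take H = {Fay, Eli, Mae}. Each listed set contains at least one of these, so H is a hitting set of size 3.
The sets S3, S4, S5 are pairwise disjoint, so any hitting set needs a separate item for each — at least 3. Hence 3 is optimal.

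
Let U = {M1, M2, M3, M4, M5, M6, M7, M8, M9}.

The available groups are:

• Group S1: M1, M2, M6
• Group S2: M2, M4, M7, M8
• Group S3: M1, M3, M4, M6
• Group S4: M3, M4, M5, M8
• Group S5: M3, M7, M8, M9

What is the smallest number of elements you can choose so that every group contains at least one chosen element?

2

The 2 elements {M1, M8} hit every group.
The groups S1, S5 are pairwise disjoint, so any hitting set needs a separate element for each — at least 2. Hence 2 is optimal.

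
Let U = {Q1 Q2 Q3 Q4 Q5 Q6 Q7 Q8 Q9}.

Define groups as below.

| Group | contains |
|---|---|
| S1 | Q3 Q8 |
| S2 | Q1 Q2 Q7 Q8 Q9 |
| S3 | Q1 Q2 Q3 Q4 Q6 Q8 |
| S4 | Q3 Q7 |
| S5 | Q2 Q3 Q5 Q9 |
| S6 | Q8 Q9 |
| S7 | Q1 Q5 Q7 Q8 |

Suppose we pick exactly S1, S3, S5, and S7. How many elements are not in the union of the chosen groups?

Union of S1, S3, S5, S7 = {Q1, Q2, Q3, Q4, Q5, Q6, Q7, Q8, Q9} — that's every element, so 0 are uncovered.

0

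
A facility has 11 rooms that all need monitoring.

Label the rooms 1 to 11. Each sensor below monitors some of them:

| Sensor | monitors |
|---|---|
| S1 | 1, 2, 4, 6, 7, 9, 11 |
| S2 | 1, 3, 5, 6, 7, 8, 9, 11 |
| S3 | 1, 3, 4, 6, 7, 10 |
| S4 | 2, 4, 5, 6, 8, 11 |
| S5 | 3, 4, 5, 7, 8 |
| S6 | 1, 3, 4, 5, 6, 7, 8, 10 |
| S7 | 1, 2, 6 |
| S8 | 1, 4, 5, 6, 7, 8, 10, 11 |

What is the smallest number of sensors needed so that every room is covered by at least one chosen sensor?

Take {S1, S6}. Their union is {1, 2, 3, 4, 5, 6, 7, 8, 9, 10, 11}, which is all 11 rooms.
No single sensor has all 11 rooms (the largest, S2, has 8), so 2 is optimal.

2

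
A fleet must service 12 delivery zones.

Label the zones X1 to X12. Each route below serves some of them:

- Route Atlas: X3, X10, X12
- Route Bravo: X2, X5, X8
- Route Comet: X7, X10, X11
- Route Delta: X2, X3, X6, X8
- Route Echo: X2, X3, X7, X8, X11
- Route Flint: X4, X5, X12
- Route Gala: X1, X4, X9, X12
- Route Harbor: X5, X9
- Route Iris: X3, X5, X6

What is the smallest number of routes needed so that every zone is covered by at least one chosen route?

Comet and Delta and Gala and Iris together: Comet ∪ Delta ∪ Gala ∪ Iris = {X1, X2, X3, X4, X5, X6, X7, X8, X9, X10, X11, X12} — every zone is covered.
No 3 of the 9 routes cover everything (all 84 combinations miss at least one zone), so 4 is optimal.

4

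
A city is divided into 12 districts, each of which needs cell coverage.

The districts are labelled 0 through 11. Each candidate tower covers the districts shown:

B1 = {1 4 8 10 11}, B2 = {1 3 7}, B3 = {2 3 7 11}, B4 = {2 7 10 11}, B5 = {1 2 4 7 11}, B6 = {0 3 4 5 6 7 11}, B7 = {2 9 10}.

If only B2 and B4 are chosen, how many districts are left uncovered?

Union of B2, B4 = {1, 2, 3, 7, 10, 11}.
Not covered: 0, 4, 5, 6, 8, 9 — 6 districts.

6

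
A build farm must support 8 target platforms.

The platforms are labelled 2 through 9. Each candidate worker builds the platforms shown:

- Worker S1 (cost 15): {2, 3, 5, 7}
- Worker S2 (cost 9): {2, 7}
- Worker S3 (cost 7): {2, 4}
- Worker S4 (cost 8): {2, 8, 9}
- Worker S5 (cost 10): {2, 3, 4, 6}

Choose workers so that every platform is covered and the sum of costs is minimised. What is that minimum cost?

33

S1, S4, S5 together cover every platform (S1 ∪ S4 ∪ S5 = {2, 3, 4, 5, 6, 7, 8, 9}); total cost 15 + 8 + 10 = 33.
No covering selection has total cost below 33.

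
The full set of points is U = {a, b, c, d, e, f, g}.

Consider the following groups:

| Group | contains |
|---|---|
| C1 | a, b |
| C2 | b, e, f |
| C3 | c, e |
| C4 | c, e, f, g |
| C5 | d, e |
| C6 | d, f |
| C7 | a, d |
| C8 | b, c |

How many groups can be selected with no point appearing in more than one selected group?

3

C1, C3, C6 are pairwise disjoint (C1={a,b}; C3={c,e}; C6={d,f}).
Every remaining group overlaps one of these, and no 4 of the listed groups are pairwise disjoint, so 3 is the maximum.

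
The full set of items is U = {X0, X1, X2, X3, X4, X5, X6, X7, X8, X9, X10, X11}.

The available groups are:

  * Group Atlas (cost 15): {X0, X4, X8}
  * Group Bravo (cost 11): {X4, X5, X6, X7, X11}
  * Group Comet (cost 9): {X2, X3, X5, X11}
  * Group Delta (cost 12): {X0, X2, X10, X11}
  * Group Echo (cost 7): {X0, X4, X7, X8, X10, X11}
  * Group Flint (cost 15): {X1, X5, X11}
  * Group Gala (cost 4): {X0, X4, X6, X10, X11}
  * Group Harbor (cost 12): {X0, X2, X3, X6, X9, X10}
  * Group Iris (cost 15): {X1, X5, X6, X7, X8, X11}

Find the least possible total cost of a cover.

31

Gala, Harbor, Iris together cover every item (Gala ∪ Harbor ∪ Iris = {X0, X1, X2, X3, X4, X5, X6, X7, X8, X9, X10, X11}); total cost 4 + 12 + 15 = 31.
The greedy pick Gala, Comet, Echo, Harbor, Flint costs 47; no covering selection beats 31.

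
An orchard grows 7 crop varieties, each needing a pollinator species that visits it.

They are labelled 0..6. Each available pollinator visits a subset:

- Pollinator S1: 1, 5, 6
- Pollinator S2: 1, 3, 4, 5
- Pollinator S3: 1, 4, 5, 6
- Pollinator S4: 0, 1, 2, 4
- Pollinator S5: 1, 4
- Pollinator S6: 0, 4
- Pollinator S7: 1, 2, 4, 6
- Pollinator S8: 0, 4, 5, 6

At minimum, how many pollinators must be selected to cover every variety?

Take {S2, S7, S8}. Their union is {0, 1, 2, 3, 4, 5, 6}, which is all 7 varieties.
Only S2 contains 3, so S2 is forced; the remaining 3 varieties need at least 2 more pollinators (each remaining pollinator adds at most 2) — so at least 3 pollinators are needed, and 3 is optimal.

3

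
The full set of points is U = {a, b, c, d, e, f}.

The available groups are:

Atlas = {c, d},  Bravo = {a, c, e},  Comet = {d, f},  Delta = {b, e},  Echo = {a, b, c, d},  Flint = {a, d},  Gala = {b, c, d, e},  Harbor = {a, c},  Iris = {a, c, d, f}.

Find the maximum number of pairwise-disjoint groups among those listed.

Comet, Delta, Harbor are pairwise disjoint (Comet={d,f}; Delta={b,e}; Harbor={a,c}).
Every remaining group overlaps one of these, and no 4 of the listed groups are pairwise disjoint, so 3 is the maximum.

3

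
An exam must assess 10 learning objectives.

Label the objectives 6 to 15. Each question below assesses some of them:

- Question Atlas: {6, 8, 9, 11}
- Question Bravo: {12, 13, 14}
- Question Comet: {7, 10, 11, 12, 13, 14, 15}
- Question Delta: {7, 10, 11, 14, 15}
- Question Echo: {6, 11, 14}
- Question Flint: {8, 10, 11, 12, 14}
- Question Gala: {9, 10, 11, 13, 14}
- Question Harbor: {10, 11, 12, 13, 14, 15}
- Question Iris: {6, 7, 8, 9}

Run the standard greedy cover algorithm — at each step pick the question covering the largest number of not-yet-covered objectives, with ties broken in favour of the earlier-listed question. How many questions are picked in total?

2

Greedy: pick Comet (covers 7 new) → pick Atlas (covers 3 new). Total picks: 2.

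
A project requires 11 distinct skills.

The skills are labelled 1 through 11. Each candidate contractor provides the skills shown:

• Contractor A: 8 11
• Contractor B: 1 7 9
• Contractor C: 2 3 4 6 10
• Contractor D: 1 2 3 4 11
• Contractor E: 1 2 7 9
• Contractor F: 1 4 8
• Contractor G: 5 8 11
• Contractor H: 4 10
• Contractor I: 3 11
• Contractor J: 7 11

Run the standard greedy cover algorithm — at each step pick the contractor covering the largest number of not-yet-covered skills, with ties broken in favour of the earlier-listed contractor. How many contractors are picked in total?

3

Greedy: pick C (covers 5 new) → pick B (covers 3 new) → pick G (covers 3 new). Total picks: 3.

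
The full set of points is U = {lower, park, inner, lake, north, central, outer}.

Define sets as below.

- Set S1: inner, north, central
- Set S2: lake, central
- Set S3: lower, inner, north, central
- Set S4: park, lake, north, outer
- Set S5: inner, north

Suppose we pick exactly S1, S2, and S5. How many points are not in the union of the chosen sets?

3

Union of S1, S2, S5 = {inner, lake, north, central}.
Not covered: lower, park, outer — 3 points.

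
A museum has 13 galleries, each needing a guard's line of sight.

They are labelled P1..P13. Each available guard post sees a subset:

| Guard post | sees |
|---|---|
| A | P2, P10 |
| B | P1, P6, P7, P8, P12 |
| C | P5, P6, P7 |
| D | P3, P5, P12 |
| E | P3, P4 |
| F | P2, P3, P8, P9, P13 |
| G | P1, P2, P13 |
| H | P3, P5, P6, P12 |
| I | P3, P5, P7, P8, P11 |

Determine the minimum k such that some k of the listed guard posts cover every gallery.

5

A and B and E and F and I together: A ∪ B ∪ E ∪ F ∪ I = {P1, P2, P3, P4, P5, P6, P7, P8, P9, P10, P11, P12, P13} — every gallery is covered.
No 4 of the 9 guard posts cover everything (all 126 combinations miss at least one gallery), so 5 is optimal.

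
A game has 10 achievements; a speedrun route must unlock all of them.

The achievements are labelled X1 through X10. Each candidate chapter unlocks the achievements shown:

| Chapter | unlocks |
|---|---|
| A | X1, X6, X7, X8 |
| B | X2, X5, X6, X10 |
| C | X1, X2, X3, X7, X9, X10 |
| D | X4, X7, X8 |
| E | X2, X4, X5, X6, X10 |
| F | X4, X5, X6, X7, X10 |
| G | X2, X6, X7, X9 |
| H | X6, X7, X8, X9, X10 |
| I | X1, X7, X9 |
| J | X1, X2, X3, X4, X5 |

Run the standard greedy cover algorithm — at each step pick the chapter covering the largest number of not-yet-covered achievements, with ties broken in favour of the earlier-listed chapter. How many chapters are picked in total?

3

Greedy: pick C (covers 6 new) → pick E (covers 3 new) → pick A (covers 1 new). Total picks: 3.
(The true minimum cover uses only 2 chapters, so greedy is not optimal here.)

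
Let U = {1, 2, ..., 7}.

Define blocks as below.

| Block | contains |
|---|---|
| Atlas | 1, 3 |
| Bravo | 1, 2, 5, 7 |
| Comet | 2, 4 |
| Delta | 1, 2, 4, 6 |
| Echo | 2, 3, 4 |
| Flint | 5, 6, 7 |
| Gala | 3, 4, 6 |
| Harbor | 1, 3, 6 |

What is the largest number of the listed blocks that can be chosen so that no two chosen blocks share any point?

3

Atlas, Comet, Flint are pairwise disjoint (Atlas={1,3}; Comet={2,4}; Flint={5,6,7}).
Every remaining block overlaps one of these, and no 4 of the listed blocks are pairwise disjoint, so 3 is the maximum.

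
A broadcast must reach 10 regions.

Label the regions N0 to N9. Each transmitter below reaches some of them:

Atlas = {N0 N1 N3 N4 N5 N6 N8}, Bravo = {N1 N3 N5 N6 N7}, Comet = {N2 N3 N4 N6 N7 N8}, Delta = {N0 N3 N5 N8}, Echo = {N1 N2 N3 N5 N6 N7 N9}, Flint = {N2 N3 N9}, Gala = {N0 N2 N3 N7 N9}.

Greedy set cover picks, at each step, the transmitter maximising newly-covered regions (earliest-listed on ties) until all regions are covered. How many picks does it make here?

2

Greedy: pick Atlas (covers 7 new) → pick Echo (covers 3 new). Total picks: 2.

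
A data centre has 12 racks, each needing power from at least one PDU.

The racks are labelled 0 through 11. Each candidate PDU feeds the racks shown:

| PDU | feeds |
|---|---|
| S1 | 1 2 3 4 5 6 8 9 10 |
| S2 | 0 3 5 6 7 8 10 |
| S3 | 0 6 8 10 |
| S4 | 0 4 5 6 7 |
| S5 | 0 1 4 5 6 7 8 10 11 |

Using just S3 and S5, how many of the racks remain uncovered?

Union of S3, S5 = {0, 1, 4, 5, 6, 7, 8, 10, 11}.
Not covered: 2, 3, 9 — 3 racks.

3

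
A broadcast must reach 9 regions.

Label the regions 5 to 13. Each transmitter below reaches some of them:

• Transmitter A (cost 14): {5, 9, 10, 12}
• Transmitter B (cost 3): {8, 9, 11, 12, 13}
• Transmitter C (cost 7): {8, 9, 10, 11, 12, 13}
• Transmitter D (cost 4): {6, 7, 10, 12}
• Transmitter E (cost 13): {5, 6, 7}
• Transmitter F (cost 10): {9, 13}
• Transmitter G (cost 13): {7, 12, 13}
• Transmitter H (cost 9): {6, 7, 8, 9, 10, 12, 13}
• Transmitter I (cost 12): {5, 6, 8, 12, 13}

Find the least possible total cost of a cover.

19

B, D, I together cover every region (B ∪ D ∪ I = {5, 6, 7, 8, 9, 10, 11, 12, 13}); total cost 3 + 4 + 12 = 19.
No covering selection has total cost below 19.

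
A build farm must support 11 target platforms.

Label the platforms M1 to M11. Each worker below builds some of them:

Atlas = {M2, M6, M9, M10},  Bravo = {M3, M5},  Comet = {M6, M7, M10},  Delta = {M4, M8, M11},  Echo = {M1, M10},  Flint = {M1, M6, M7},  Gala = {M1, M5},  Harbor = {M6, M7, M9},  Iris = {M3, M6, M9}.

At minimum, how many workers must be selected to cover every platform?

Take {Atlas, Bravo, Delta, Flint}. Their union is {M1, M2, M3, M4, M5, M6, M7, M8, M9, M10, M11}, which is all 11 platforms.
Only Atlas contains M2, so Atlas is forced; the remaining 7 platforms need at least 3 more workers (each remaining worker adds at most 3) — so at least 4 workers are needed, and 4 is optimal.

4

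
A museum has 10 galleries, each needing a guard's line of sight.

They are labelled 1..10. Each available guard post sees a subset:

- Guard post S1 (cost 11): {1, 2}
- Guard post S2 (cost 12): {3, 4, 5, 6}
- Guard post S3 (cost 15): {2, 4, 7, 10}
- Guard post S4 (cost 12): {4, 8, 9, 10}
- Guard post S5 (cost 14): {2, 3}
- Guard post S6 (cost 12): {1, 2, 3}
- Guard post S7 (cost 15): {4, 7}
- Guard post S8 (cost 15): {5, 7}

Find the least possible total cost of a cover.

50

S1, S2, S4, S7 together cover every gallery (S1 ∪ S2 ∪ S4 ∪ S7 = {1, 2, 3, 4, 5, 6, 7, 8, 9, 10}); total cost 11 + 12 + 12 + 15 = 50.
No covering selection has total cost below 50.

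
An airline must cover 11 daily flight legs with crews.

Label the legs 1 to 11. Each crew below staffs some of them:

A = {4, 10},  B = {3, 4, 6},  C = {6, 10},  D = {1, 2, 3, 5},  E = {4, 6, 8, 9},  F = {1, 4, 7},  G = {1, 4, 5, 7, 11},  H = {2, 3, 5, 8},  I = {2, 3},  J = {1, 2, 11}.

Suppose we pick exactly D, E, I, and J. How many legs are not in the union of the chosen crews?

Union of D, E, I, J = {1, 2, 3, 4, 5, 6, 8, 9, 11}.
Not covered: 7, 10 — 2 legs.

2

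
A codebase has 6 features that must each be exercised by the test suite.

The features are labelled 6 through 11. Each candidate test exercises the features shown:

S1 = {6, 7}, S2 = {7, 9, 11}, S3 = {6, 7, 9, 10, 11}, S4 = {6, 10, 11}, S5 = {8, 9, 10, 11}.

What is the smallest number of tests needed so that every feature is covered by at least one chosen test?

Take {S3, S5}. Their union is {6, 7, 8, 9, 10, 11}, which is all 6 features.
No single test has all 6 features (the largest, S3, has 5), so 2 is optimal.

2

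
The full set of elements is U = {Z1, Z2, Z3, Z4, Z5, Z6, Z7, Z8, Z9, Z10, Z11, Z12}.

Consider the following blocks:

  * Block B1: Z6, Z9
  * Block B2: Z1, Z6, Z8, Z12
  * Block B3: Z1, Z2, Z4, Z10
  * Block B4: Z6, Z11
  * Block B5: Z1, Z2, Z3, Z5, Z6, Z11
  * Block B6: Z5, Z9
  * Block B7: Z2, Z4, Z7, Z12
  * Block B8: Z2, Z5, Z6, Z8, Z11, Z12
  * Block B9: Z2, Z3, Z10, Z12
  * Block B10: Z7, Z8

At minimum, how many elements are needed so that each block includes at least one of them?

Take H = {Z2, Z5, Z6, Z8}. Each listed block contains at least one of these, so H is a hitting set of size 4.
The blocks B3, B4, B6, B10 are pairwise disjoint, so any hitting set needs a separate element for each — at least 4. Hence 4 is optimal.

4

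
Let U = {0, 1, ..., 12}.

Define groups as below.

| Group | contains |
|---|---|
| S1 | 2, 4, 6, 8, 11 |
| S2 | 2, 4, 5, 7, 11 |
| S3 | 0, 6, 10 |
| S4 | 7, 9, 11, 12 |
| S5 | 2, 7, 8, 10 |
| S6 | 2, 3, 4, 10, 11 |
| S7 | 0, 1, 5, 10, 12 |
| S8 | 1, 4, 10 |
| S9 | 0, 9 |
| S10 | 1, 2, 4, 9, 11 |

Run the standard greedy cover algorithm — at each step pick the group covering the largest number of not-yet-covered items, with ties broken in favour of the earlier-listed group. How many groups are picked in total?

4

Greedy: pick S1 (covers 5 new) → pick S7 (covers 5 new) → pick S4 (covers 2 new) → pick S6 (covers 1 new). Total picks: 4.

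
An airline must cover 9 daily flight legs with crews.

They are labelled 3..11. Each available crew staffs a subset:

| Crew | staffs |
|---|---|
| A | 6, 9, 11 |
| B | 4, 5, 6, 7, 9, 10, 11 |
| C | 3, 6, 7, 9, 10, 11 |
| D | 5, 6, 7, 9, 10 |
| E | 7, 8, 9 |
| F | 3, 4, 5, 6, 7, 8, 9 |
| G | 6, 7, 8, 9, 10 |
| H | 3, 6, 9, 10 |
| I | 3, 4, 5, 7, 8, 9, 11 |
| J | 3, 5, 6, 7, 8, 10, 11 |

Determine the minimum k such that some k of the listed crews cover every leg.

2

Take {G, I}. Their union is {3, 4, 5, 6, 7, 8, 9, 10, 11}, which is all 9 legs.
No single crew has all 9 legs (the largest, B, has 7), so 2 is optimal.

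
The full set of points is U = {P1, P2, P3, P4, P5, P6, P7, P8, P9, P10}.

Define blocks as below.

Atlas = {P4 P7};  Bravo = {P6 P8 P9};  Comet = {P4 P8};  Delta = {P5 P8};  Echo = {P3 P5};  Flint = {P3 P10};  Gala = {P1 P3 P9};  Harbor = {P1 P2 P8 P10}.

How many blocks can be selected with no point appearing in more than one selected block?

Atlas, Delta, Gala are pairwise disjoint (Atlas={P4,P7}; Delta={P5,P8}; Gala={P1,P3,P9}).
Every remaining block overlaps one of these, and no 4 of the listed blocks are pairwise disjoint, so 3 is the maximum.

3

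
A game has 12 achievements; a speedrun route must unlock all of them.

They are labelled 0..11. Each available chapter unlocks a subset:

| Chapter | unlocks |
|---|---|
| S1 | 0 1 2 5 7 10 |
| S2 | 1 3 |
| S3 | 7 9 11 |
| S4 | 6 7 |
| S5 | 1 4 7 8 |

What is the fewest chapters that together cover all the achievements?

5

S1 and S2 and S3 and S4 and S5 together: S1 ∪ S2 ∪ S3 ∪ S4 ∪ S5 = {0, 1, 2, 3, 4, 5, 6, 7, 8, 9, 10, 11} — every achievement is covered.
No 4 of the 5 chapters cover everything (all 5 combinations miss at least one achievement), so 5 is optimal.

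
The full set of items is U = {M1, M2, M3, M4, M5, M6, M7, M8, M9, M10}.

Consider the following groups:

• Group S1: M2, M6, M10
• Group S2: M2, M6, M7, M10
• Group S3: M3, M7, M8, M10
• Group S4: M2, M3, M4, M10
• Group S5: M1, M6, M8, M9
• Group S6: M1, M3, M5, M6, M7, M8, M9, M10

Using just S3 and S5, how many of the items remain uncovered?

Union of S3, S5 = {M1, M3, M6, M7, M8, M9, M10}.
Not covered: M2, M4, M5 — 3 items.

3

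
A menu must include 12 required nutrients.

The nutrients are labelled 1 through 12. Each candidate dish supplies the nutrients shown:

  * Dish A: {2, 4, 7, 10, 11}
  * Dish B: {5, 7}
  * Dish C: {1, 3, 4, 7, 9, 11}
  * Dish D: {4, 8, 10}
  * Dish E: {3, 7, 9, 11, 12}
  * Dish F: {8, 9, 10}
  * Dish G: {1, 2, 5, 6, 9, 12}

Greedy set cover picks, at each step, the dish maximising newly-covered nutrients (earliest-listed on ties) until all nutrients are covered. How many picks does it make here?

Greedy: pick C (covers 6 new) → pick G (covers 4 new) → pick D (covers 2 new). Total picks: 3.

3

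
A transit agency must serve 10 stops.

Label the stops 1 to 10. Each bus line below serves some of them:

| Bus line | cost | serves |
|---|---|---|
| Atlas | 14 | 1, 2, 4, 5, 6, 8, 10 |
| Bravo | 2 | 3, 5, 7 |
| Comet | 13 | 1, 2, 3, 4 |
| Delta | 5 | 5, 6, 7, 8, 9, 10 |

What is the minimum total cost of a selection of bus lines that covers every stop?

Comet, Delta together cover every stop (Comet ∪ Delta = {1, 2, 3, 4, 5, 6, 7, 8, 9, 10}); total cost 13 + 5 = 18.
The greedy pick Bravo, Delta, Comet costs 20; no covering selection beats 18.

18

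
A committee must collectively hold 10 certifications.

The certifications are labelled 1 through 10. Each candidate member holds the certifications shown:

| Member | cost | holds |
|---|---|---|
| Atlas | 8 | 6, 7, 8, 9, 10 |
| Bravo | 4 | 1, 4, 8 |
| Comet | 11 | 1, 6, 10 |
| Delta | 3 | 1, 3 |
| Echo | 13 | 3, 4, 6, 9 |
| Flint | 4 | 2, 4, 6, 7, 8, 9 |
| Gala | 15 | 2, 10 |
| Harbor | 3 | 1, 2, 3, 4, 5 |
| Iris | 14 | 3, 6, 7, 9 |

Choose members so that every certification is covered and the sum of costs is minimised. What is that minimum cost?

11

Atlas, Harbor together cover every certification (Atlas ∪ Harbor = {1, 2, 3, 4, 5, 6, 7, 8, 9, 10}); total cost 8 + 3 = 11.
The greedy pick Harbor, Flint, Atlas costs 15; no covering selection beats 11.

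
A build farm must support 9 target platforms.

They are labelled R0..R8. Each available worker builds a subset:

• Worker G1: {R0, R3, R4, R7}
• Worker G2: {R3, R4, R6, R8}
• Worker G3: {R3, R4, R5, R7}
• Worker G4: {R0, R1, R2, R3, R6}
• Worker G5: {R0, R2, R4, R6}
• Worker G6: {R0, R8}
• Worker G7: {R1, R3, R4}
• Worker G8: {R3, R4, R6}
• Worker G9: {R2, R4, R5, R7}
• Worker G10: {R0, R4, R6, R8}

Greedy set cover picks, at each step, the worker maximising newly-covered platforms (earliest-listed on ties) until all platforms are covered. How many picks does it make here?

Greedy: pick G4 (covers 5 new) → pick G3 (covers 3 new) → pick G2 (covers 1 new). Total picks: 3.

3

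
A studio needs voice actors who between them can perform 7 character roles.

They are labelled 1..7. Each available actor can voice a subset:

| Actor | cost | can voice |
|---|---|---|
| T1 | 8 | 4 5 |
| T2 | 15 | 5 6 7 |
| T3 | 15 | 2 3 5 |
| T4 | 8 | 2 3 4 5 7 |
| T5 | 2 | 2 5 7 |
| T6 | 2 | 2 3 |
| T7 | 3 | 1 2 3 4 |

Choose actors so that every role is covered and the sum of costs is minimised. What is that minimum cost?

18

T2, T7 together cover every role (T2 ∪ T7 = {1, 2, 3, 4, 5, 6, 7}); total cost 15 + 3 = 18.
The greedy pick T5, T7, T2 costs 20; no covering selection beats 18.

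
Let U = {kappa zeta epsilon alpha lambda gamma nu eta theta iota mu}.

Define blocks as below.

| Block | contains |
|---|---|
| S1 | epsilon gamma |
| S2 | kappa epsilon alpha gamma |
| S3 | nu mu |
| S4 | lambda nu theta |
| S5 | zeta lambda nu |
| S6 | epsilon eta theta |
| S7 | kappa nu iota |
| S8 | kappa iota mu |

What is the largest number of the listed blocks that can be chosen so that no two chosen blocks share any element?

S1, S4, S8 are pairwise disjoint (S1={epsilon,gamma}; S4={lambda,nu,theta}; S8={kappa,iota,mu}).
Every remaining block overlaps one of these, and no 4 of the listed blocks are pairwise disjoint, so 3 is the maximum.

3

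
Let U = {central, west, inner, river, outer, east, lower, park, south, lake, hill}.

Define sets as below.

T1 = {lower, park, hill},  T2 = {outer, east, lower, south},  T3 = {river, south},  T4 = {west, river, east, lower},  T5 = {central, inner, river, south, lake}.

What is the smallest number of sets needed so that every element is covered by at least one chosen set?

4

T1, T2, T4, and T5 cover everything between them: the union {central, west, inner, river, outer, east, lower, park, south, lake, hill} is all of U.
No 3 of the 5 sets cover everything (all 10 combinations miss at least one element), so 4 is optimal.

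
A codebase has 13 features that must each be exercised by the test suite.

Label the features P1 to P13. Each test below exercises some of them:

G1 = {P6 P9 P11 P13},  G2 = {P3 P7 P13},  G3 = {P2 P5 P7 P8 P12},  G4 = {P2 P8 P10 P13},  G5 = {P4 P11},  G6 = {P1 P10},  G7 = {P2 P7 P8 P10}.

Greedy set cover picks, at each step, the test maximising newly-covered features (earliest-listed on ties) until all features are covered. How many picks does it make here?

Greedy: pick G3 (covers 5 new) → pick G1 (covers 4 new) → pick G6 (covers 2 new) → pick G2 (covers 1 new) → pick G5 (covers 1 new). Total picks: 5.

5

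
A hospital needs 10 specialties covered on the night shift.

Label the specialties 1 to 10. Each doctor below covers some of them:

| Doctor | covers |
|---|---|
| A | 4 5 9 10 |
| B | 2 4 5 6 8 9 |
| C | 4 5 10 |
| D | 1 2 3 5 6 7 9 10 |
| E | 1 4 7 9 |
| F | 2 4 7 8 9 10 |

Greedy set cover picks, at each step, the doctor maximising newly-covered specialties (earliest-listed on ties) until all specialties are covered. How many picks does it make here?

2

Greedy: pick D (covers 8 new) → pick B (covers 2 new). Total picks: 2.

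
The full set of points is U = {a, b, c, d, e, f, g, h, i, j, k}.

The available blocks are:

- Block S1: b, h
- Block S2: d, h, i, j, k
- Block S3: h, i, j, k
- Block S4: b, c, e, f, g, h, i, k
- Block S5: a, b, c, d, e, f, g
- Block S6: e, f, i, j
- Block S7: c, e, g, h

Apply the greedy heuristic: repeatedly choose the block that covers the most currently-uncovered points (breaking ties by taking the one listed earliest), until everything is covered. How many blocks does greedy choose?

Greedy: pick S4 (covers 8 new) → pick S2 (covers 2 new) → pick S5 (covers 1 new). Total picks: 3.
(The true minimum cover uses only 2 blocks, so greedy is not optimal here.)

3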